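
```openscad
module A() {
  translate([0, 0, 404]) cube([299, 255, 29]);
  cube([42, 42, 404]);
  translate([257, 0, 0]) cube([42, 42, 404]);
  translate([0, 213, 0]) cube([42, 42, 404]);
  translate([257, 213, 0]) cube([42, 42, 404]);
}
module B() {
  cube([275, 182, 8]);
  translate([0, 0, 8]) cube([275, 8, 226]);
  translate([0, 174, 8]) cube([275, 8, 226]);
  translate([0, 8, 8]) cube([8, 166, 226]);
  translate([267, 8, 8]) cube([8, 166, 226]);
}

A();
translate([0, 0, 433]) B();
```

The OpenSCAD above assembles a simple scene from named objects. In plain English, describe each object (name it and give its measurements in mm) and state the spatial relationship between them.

A is a four-legged stool. The seat is a 299×255×29 mm slab whose top surface is at z = 433 mm; four square legs, each 42×42 mm in cross-section, run from the floor (z = 0) to the underside of the seat, each flush with a corner of the seat.

B is an open storage box with external size 275×182×234 mm and wall thickness 8 mm (the base is also 8 mm thick). The base covers the whole footprint; the four walls stand on the base, with the y-facing walls full-width and the x-facing walls fitting between their inner faces.

The open box is on top of the stool.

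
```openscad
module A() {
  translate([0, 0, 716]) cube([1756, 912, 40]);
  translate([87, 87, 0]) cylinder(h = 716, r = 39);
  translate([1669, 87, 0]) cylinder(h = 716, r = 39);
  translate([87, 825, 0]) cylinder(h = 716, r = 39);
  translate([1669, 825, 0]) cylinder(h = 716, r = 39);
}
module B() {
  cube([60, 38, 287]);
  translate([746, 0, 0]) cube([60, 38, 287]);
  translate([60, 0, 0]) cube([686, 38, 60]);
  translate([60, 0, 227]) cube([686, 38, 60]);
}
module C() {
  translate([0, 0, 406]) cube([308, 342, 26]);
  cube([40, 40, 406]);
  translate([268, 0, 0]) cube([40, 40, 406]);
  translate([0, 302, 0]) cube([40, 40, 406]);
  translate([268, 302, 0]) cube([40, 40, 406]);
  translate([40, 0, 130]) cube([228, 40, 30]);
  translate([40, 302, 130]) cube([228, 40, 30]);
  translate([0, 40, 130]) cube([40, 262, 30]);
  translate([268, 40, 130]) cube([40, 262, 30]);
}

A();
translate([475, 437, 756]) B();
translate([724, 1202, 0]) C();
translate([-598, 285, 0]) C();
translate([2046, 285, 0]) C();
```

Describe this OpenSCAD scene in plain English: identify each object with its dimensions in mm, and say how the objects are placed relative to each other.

A is a table: top 1756 mm (x) × 912 mm (y), 40 mm thick, upper face at z = 756 mm, on four round legs of 78 mm diameter, each leg's bounding box inset 48 mm from the nearest pair of top edges, running from z = 0 to the bottom of the top.

B is a rectangular picture frame lying in the x–z plane (depth along y). The opening is 686 mm wide (x) by 167 mm tall (z), surrounded by a border 60 mm wide on all four sides. The frame is 38 mm deep and is made of two full-height vertical stiles with two horizontal rails fitted between them.

C is a four-legged stool. The seat is a 308×342×26 mm slab whose top surface is at z = 432 mm; four square legs, each 40×40 mm in cross-section, run from the floor (z = 0) to the underside of the seat, each flush with a corner of the seat. Four stretchers, 40 mm wide and 30 mm tall, connect adjacent legs with their undersides at z = 130 mm, each running between the inner faces of the legs it joins and aligned with the legs' outer faces on the other axis.

The picture frame is on top of the table, centred. Three stools sit around the table at the +y, −x, +x sides.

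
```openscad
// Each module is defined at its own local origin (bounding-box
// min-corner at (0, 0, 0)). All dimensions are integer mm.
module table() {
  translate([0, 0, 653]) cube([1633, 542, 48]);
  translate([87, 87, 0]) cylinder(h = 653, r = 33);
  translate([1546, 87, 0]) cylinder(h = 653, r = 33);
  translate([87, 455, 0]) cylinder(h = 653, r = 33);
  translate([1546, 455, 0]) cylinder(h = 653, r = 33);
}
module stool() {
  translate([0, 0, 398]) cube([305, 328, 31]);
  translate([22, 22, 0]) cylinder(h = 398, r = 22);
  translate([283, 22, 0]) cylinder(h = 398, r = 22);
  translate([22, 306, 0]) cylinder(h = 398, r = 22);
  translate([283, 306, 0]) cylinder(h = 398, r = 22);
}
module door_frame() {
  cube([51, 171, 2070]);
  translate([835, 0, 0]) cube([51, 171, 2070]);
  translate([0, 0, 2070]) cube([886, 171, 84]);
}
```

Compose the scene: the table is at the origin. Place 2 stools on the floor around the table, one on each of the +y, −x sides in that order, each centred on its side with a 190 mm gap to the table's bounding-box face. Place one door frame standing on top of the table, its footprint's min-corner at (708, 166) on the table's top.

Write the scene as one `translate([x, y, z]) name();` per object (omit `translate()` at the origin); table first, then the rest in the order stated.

table();
translate([664, 732, 0]) stool();
translate([-495, 107, 0]) stool();
translate([708, 166, 701]) door_frame();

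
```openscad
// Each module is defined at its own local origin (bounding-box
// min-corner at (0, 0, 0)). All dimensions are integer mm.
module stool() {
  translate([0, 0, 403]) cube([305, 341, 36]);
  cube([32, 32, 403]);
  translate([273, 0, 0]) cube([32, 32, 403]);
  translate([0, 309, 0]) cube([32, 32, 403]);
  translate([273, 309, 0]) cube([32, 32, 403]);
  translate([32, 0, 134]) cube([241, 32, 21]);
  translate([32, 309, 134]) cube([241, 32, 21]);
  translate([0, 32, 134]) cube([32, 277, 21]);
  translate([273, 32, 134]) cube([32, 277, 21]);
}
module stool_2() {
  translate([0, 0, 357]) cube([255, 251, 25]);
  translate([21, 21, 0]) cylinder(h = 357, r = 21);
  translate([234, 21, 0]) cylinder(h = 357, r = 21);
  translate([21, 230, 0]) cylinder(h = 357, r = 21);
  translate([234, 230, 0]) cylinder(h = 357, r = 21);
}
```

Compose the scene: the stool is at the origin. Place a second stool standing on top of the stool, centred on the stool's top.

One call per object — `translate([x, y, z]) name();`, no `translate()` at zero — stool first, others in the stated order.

stool();
translate([25, 45, 439]) stool_2();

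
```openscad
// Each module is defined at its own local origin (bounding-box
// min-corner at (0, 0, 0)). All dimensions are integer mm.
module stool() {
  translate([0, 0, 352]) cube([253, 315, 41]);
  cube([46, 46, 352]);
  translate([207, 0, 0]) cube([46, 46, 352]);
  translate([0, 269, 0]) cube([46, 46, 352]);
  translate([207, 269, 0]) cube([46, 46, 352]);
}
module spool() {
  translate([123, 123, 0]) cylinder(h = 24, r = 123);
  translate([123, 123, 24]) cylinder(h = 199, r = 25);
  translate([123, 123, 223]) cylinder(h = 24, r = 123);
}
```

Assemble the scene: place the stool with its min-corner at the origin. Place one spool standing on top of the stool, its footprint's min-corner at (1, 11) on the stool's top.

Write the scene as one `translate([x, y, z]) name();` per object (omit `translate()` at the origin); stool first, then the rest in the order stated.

stool();
translate([1, 11, 393]) spool();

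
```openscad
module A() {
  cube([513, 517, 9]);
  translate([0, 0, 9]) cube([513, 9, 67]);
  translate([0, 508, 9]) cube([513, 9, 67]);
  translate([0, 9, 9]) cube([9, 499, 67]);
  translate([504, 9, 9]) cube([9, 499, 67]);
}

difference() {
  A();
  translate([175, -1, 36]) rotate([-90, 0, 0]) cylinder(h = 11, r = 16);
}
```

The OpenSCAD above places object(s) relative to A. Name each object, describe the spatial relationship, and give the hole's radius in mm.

A is an open box. The open box has a circular hole through its front wall. The hole's radius is 16 mm.

The subtracted cylinder has r = 16 mm.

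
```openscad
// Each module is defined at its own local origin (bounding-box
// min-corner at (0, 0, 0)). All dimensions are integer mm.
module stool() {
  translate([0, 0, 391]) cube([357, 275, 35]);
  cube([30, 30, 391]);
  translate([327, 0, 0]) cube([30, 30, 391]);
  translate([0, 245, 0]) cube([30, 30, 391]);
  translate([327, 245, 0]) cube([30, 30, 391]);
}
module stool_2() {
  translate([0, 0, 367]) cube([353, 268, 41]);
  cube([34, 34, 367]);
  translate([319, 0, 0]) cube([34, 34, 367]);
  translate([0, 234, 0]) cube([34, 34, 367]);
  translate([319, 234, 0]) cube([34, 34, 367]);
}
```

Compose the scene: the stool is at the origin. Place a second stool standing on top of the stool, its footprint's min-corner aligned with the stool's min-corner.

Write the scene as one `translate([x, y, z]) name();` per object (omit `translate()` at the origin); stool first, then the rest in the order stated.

stool();
translate([0, 0, 426]) stool_2();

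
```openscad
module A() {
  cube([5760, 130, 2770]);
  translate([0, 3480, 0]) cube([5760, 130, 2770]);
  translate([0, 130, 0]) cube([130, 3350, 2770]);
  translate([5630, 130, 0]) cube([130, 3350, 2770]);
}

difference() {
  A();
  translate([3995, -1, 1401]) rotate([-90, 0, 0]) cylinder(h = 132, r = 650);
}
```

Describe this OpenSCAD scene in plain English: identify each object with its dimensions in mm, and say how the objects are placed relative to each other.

A is the wall frame of a small rectangular building: four walls, each 2770 mm tall and 130 mm thick, enclosing a footprint 5760 mm (x) by 3610 mm (y) outside-to-outside, with no floor or roof. The front and back walls (the −y and +y sides) span the full width; the two side walls fit between them.

The house frame has a circular hole of radius 650 mm through its front wall, centred at (x = 3995, z = 1401).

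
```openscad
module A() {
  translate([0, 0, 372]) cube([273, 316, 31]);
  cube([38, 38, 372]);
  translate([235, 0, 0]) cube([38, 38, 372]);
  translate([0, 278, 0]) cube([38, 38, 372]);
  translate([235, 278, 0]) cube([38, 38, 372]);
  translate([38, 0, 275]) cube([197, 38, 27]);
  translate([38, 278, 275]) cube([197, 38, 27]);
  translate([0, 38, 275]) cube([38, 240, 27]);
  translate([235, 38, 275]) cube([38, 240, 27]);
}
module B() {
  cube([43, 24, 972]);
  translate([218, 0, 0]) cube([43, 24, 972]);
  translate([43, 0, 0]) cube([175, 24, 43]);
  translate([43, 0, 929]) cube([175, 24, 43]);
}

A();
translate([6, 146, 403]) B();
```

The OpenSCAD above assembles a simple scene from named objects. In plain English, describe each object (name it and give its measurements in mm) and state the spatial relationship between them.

A is a four-legged stool. The seat is a 273×316×31 mm slab whose top surface is at z = 403 mm; four square legs, each 38×38 mm in cross-section, run from the floor (z = 0) to the underside of the seat, each flush with a corner of the seat. Four stretchers, 38 mm wide and 27 mm tall, connect adjacent legs with their undersides at z = 275 mm, each running between the inner faces of the legs it joins and aligned with the legs' outer faces on the other axis.

B is a picture frame with a 175×886 mm rectangular opening (x by z) and a uniform 43 mm border on every side. Frame depth is 24 mm along y. It is built from two vertical stiles running the full outside height and two horizontal rails spanning the gap between the stiles.

The picture frame is on top of the stool, centred.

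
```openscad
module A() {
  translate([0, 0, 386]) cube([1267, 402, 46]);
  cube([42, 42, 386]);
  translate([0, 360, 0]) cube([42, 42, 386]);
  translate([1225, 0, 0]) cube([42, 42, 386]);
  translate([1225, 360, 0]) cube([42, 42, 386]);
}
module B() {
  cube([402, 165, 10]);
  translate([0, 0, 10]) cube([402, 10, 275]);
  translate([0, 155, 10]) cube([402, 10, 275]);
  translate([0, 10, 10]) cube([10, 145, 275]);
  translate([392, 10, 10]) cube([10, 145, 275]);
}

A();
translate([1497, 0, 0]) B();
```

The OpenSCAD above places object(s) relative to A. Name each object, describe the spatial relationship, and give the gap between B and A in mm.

A is a bench. B is an open box. The open box is on the floor beside the bench on its +x side. The gap between the open box and the bench is 230 mm.

The open box's nearest face is 230 mm from the bench's +x face.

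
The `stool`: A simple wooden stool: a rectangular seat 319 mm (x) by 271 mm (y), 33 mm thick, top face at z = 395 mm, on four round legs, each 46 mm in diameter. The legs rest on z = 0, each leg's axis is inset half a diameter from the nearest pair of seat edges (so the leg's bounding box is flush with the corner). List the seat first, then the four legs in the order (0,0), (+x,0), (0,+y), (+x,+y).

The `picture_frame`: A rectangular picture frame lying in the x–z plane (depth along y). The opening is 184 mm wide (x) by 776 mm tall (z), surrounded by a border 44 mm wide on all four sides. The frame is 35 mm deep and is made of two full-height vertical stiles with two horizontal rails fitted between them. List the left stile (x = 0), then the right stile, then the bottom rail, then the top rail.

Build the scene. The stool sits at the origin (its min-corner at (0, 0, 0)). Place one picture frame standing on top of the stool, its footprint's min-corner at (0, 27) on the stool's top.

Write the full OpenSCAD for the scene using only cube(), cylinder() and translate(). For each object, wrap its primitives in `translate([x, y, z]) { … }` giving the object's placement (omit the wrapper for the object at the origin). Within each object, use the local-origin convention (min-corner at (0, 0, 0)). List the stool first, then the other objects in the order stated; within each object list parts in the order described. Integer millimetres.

translate([0, 0, 362]) cube([319, 271, 33]);
translate([23, 23, 0]) cylinder(h = 362, r = 23);
translate([296, 23, 0]) cylinder(h = 362, r = 23);
translate([23, 248, 0]) cylinder(h = 362, r = 23);
translate([296, 248, 0]) cylinder(h = 362, r = 23);
translate([0, 27, 395]) {
  cube([44, 35, 864]);
  translate([228, 0, 0]) cube([44, 35, 864]);
  translate([44, 0, 0]) cube([184, 35, 44]);
  translate([44, 0, 820]) cube([184, 35, 44]);
}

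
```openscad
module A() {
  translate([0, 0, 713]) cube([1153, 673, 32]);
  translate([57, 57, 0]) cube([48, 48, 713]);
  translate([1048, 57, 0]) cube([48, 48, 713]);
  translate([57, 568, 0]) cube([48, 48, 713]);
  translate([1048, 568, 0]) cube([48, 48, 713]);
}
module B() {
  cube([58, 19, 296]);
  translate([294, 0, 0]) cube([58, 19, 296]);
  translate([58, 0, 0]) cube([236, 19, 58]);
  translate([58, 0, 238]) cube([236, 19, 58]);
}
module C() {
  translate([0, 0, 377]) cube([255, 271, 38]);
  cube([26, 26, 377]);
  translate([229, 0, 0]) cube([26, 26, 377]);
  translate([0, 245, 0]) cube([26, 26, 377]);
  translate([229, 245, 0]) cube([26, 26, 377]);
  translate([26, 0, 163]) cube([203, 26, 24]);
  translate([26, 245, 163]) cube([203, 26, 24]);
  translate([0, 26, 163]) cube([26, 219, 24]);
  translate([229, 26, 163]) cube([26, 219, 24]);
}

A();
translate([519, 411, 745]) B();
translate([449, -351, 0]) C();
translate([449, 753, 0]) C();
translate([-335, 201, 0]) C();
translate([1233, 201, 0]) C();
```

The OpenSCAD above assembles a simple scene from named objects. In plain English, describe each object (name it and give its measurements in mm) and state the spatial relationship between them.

A is a table: top 1153 mm (x) × 673 mm (y), 32 mm thick, upper face at z = 745 mm, on four 48×48 mm square legs, each inset 57 mm from the nearest pair of top edges, running from z = 0 to the bottom of the top.

B is a picture frame with a 236×180 mm rectangular opening (x by z) and a uniform 58 mm border on every side. Frame depth is 19 mm along y. It is built from two vertical stiles running the full outside height and two horizontal rails spanning the gap between the stiles.

C is a simple wooden stool: a rectangular seat 255 mm (x) by 271 mm (y), 38 mm thick, top face at z = 415 mm, on four square legs, each 26×26 mm in cross-section. The legs rest on z = 0, each flush with a corner of the seat. Four stretchers, 26 mm wide and 24 mm tall, connect adjacent legs with their undersides at z = 163 mm, each running between the inner faces of the legs it joins and aligned with the legs' outer faces on the other axis.

The picture frame is on top of the table. Four stools sit around the table at the −y, +y, −x, +x sides.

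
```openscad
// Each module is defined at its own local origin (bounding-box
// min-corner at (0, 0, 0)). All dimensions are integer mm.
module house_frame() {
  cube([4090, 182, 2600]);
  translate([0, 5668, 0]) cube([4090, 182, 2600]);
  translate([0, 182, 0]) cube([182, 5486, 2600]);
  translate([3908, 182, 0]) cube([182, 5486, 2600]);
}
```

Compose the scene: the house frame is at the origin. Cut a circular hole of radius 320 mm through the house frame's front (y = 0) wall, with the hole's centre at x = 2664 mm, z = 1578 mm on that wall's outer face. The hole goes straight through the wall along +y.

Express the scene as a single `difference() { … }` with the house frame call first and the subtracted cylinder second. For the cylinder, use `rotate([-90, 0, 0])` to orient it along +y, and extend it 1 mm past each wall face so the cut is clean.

difference() {
  house_frame();
  translate([2664, -1, 1578]) rotate([-90, 0, 0]) cylinder(h = 184, r = 320);
}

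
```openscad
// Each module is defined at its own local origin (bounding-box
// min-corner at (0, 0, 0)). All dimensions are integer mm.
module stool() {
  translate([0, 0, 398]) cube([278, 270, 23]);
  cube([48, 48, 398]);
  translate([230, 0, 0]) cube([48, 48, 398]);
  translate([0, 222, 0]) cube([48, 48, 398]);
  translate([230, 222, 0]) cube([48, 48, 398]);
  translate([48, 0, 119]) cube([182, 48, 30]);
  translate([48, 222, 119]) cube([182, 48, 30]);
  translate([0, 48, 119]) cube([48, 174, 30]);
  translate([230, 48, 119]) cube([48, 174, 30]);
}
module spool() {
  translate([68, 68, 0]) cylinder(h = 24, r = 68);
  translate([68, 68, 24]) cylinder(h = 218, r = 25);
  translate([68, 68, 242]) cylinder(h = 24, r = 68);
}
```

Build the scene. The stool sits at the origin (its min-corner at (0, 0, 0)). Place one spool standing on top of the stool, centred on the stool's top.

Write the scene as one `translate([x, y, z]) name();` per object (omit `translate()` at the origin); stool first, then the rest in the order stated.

stool();
translate([71, 67, 421]) spool();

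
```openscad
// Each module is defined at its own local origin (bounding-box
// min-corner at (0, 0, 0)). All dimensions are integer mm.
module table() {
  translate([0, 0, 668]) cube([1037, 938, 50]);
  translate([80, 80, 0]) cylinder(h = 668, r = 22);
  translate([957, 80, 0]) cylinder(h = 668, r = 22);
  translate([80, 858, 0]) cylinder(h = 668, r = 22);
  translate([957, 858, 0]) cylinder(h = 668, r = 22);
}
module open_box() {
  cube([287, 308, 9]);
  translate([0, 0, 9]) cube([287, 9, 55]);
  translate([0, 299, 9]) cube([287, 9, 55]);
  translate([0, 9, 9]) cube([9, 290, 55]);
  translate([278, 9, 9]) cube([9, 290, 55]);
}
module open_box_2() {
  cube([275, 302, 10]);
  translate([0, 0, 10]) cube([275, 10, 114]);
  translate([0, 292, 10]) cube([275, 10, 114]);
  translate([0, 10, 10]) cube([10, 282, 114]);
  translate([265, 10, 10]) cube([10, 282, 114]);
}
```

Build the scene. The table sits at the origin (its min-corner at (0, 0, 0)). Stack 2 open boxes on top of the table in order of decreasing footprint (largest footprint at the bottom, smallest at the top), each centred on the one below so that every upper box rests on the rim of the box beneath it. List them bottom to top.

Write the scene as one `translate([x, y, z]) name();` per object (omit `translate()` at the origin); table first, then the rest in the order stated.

table();
translate([375, 315, 718]) open_box();
translate([381, 318, 782]) open_box_2();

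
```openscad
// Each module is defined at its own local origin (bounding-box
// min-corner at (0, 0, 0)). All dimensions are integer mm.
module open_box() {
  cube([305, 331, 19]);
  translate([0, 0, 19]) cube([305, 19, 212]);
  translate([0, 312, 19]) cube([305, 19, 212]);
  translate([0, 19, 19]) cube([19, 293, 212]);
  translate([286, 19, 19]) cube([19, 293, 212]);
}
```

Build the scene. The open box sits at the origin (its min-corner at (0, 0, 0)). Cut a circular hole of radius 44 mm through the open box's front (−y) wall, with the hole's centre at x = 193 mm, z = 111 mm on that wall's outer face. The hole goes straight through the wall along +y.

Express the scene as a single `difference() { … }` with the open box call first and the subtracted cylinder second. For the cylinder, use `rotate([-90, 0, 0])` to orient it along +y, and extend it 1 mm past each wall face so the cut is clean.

difference() {
  open_box();
  translate([193, -1, 111]) rotate([-90, 0, 0]) cylinder(h = 21, r = 44);
}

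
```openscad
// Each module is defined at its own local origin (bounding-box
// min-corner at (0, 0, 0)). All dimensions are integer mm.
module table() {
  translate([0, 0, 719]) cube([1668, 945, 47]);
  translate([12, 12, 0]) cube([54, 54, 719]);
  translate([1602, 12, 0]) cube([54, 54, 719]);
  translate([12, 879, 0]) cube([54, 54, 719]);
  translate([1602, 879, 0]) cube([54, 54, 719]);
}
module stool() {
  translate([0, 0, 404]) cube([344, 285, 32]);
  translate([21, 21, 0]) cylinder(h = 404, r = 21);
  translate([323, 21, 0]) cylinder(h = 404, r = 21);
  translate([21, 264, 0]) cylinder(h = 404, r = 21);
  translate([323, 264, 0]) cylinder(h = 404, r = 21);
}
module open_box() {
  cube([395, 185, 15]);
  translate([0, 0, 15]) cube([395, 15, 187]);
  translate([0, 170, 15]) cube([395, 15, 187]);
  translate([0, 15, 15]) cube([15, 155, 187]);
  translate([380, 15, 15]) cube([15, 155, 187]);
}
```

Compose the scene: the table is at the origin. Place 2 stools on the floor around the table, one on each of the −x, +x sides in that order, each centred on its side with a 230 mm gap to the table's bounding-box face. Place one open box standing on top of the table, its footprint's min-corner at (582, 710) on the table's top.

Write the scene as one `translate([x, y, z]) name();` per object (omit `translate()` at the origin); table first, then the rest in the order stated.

table();
translate([-574, 330, 0]) stool();
translate([1898, 330, 0]) stool();
translate([582, 710, 766]) open_box();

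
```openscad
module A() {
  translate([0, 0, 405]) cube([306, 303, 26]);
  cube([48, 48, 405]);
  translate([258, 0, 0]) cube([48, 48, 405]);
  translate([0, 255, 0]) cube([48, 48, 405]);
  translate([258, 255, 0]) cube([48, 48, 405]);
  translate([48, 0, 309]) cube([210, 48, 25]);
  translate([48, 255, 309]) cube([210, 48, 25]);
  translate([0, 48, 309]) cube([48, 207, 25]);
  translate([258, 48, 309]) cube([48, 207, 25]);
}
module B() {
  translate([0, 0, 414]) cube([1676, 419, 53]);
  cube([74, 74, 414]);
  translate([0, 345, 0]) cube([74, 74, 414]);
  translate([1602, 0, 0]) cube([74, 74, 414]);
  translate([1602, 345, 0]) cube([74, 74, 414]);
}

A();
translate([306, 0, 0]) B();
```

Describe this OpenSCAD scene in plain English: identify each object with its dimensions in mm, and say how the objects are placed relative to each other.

A is a four-legged stool. The seat is a 306×303×26 mm slab whose top surface is at z = 431 mm; four square legs, each 48×48 mm in cross-section, run from the floor (z = 0) to the underside of the seat, each flush with a corner of the seat. Four stretchers, 48 mm wide and 25 mm tall, connect adjacent legs with their undersides at z = 309 mm, each running between the inner faces of the legs it joins and aligned with the legs' outer faces on the other axis.

B is a bench: a 1676×419 mm seat slab, 53 mm thick, top at z = 467 mm, on four 74×74 mm square legs flush with the seat corners and standing on z = 0.

The bench is against the stool's +x side, with their −y faces flush.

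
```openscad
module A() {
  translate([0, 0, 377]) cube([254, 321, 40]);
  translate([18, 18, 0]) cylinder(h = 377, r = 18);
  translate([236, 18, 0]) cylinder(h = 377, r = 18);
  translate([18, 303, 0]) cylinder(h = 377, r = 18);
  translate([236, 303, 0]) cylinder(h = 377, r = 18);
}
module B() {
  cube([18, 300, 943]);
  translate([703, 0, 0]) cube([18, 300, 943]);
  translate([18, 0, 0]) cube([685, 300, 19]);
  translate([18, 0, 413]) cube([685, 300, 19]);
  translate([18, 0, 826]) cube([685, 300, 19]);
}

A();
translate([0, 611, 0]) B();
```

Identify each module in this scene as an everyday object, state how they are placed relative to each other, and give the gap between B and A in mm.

The bookshelf's nearest face is 290 mm from the stool's +y face.

A is a stool. B is a bookshelf. The bookshelf is on the floor beside the stool on its +y side. The gap between the bookshelf and the stool is 290 mm.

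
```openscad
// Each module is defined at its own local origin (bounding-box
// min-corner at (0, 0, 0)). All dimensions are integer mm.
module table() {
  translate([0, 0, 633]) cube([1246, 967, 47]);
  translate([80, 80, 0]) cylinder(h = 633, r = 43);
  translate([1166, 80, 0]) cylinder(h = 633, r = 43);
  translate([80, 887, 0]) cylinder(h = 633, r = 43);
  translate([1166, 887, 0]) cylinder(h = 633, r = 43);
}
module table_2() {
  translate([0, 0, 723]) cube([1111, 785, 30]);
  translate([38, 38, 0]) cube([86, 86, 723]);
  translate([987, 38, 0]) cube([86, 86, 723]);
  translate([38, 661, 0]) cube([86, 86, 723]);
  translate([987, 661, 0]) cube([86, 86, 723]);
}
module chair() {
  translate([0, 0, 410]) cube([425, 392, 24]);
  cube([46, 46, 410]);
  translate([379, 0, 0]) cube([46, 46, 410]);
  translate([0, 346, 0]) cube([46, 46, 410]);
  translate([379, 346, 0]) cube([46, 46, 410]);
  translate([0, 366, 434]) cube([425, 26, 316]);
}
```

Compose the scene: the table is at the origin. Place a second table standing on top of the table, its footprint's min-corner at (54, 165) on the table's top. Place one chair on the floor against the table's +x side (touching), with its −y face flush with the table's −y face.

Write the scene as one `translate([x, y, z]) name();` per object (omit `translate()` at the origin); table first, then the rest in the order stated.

table();
translate([54, 165, 680]) table_2();
translate([1246, 0, 0]) chair();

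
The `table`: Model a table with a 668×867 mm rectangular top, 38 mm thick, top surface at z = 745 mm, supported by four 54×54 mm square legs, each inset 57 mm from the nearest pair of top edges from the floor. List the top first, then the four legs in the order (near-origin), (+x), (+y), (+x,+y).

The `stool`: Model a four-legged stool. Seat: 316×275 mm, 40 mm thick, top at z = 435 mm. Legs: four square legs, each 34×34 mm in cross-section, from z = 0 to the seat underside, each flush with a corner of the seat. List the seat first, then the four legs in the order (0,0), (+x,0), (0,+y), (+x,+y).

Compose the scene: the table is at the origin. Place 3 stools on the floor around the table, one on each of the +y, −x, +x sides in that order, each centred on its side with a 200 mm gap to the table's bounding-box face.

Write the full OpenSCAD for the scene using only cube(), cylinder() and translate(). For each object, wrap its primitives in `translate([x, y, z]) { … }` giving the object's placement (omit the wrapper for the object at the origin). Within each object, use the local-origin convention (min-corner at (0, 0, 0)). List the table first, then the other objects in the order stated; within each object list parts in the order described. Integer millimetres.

translate([0, 0, 707]) cube([668, 867, 38]);
translate([57, 57, 0]) cube([54, 54, 707]);
translate([557, 57, 0]) cube([54, 54, 707]);
translate([57, 756, 0]) cube([54, 54, 707]);
translate([557, 756, 0]) cube([54, 54, 707]);
translate([176, 1067, 0]) {
  translate([0, 0, 395]) cube([316, 275, 40]);
  cube([34, 34, 395]);
  translate([282, 0, 0]) cube([34, 34, 395]);
  translate([0, 241, 0]) cube([34, 34, 395]);
  translate([282, 241, 0]) cube([34, 34, 395]);
}
translate([-516, 296, 0]) {
  translate([0, 0, 395]) cube([316, 275, 40]);
  cube([34, 34, 395]);
  translate([282, 0, 0]) cube([34, 34, 395]);
  translate([0, 241, 0]) cube([34, 34, 395]);
  translate([282, 241, 0]) cube([34, 34, 395]);
}
translate([868, 296, 0]) {
  translate([0, 0, 395]) cube([316, 275, 40]);
  cube([34, 34, 395]);
  translate([282, 0, 0]) cube([34, 34, 395]);
  translate([0, 241, 0]) cube([34, 34, 395]);
  translate([282, 241, 0]) cube([34, 34, 395]);
}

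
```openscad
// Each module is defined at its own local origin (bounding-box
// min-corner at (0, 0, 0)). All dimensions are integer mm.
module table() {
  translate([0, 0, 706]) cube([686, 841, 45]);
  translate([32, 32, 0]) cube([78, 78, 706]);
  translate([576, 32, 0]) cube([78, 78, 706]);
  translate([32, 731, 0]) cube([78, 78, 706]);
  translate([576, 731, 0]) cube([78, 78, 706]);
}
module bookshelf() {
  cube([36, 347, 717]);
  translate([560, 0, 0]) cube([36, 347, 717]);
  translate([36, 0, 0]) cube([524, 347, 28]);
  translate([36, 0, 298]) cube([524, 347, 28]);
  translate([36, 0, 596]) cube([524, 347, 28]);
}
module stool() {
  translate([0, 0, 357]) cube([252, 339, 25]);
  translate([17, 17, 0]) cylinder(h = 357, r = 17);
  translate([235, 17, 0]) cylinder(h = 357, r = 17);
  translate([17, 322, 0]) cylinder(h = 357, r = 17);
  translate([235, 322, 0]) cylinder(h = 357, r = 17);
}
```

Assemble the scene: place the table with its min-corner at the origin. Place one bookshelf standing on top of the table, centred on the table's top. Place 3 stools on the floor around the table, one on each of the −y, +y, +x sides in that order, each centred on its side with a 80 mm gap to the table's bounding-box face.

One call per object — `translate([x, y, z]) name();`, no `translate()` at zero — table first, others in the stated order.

table();
translate([45, 247, 751]) bookshelf();
translate([217, -419, 0]) stool();
translate([217, 921, 0]) stool();
translate([766, 251, 0]) stool();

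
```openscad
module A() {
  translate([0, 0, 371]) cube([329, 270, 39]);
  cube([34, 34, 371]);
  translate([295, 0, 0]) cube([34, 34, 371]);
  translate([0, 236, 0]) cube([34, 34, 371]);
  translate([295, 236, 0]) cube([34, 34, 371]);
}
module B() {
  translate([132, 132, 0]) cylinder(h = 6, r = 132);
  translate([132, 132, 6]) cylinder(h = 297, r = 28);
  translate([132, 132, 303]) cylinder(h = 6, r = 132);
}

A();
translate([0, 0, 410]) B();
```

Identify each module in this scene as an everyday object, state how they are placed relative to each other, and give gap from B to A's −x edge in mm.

A is a stool. B is a spool. The spool is on top of the stool. The gap from the spool to the stool's −x edge is 0 mm.

The spool's min-x is at 0; the stool's min-x is 0; gap = 0 mm.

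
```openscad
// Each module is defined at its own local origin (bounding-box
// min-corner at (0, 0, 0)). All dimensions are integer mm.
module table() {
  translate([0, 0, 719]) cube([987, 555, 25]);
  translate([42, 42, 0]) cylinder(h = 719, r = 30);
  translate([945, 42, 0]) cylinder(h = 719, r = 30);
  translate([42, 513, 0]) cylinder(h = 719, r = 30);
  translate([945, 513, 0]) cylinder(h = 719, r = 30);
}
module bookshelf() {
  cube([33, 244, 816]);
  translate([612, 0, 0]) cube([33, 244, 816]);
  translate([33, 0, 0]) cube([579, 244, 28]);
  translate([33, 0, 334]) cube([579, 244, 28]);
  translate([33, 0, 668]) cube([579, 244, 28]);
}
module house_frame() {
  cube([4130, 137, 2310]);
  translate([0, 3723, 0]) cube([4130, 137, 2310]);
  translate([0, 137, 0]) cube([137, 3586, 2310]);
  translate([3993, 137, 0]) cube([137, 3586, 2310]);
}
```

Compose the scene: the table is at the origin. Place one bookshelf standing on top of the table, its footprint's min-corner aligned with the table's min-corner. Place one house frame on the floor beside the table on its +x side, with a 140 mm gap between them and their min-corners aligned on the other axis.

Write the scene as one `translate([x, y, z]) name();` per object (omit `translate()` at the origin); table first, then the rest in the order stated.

table();
translate([0, 0, 744]) bookshelf();
translate([1127, 0, 0]) house_frame();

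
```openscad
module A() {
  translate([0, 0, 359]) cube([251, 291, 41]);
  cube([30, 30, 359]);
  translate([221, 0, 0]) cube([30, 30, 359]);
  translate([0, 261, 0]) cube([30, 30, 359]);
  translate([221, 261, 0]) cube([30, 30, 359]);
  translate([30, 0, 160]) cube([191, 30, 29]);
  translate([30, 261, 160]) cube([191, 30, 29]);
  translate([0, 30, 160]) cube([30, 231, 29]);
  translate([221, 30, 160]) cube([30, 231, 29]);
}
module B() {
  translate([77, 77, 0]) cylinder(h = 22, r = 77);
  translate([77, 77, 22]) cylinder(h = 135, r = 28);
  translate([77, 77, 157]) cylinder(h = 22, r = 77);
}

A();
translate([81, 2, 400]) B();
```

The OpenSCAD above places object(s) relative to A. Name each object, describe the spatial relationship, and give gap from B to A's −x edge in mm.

A is a stool. B is a spool. The spool is on top of the stool. The gap from the spool to the stool's −x edge is 81 mm.

The spool's min-x is at 81; the stool's min-x is 0; gap = 81 mm.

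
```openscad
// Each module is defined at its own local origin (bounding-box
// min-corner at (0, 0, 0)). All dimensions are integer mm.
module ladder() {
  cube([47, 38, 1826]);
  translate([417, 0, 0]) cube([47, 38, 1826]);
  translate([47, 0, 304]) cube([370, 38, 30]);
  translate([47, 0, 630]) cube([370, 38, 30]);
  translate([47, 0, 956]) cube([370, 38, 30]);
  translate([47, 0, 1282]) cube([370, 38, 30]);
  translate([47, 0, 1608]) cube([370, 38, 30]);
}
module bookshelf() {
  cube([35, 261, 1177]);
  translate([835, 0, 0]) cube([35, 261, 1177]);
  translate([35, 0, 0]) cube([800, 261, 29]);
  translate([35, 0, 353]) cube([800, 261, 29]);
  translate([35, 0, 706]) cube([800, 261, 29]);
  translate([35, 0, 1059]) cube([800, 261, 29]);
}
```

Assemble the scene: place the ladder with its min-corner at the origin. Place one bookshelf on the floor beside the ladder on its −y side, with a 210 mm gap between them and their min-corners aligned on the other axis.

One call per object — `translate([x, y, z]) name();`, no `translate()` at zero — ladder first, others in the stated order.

ladder();
translate([0, -471, 0]) bookshelf();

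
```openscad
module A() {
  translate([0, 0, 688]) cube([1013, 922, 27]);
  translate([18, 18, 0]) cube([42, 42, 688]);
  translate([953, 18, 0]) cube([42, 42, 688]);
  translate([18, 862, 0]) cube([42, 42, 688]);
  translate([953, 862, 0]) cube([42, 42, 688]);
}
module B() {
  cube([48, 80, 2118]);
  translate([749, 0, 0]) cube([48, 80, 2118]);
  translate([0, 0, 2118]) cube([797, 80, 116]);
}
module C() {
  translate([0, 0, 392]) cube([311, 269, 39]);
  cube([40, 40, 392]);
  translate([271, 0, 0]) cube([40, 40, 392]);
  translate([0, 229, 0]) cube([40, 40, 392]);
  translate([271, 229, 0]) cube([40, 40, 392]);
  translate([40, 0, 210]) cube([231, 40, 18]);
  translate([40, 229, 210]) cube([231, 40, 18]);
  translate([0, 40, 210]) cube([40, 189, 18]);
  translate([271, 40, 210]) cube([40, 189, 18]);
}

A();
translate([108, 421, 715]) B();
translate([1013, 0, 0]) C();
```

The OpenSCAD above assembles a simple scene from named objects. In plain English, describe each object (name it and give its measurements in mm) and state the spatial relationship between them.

A is a rectangular dining table. The top is 1013×922×27 mm with its upper surface at z = 715 mm. It stands on four 42×42 mm square legs, each inset 18 mm from the nearest pair of top edges, running from the floor to the underside of the top.

B is a rectangular door frame: two vertical jambs of 48×80 mm section, 2118 mm tall, with a clear opening 701 mm wide between their inner faces. A header 116 mm tall and 80 mm deep lies on top of the jambs and spans the full outside width.

C is a simple wooden stool: a rectangular seat 311 mm (x) by 269 mm (y), 39 mm thick, top face at z = 431 mm, on four square legs, each 40×40 mm in cross-section. The legs rest on z = 0, each flush with a corner of the seat. Four stretchers, 40 mm wide and 18 mm tall, connect adjacent legs with their undersides at z = 210 mm, each running between the inner faces of the legs it joins and aligned with the legs' outer faces on the other axis.

The door frame is on top of the table, centred. The stool is against the table's +x side, with their −y faces flush.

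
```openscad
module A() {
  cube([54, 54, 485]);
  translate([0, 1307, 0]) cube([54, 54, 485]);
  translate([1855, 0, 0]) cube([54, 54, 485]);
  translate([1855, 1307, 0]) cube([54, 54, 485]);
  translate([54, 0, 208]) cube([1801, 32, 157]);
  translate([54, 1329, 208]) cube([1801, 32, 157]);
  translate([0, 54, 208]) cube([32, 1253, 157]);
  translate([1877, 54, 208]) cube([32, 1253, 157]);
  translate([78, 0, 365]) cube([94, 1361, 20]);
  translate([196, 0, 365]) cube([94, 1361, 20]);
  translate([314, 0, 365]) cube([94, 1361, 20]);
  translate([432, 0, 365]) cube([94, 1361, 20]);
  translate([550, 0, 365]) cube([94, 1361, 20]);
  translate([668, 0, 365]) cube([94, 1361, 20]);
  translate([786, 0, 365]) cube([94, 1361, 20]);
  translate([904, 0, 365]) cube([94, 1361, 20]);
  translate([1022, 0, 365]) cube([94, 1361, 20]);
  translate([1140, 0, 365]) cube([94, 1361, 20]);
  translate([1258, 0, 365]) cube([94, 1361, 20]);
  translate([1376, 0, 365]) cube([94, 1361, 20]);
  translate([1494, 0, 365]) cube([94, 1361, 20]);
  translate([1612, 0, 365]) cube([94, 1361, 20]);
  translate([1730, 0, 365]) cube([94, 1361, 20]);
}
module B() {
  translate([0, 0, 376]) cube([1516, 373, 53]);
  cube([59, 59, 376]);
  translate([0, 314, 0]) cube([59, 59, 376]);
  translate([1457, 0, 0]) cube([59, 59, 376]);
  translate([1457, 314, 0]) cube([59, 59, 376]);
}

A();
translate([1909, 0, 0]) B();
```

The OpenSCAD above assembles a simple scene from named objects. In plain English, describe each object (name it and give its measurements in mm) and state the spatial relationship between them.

A is a bed frame 1909 mm long (x) by 1361 mm wide (y). Four 54×54 mm corner posts, 485 mm tall, at the corners of the footprint. Four rails of 32 mm thickness and 157 mm height run between adjacent posts with their undersides at z = 208 mm, their outer faces flush with the outside of the frame (the two x-running rails run between the posts' inner faces; the two y-running rails run between the posts' inner faces). 15 slats, each 94 mm wide (x) and 20 mm thick, lie across the top of the two x-running rails, running the full 1361 mm width of the frame in y; the slats are evenly spaced along x between the inner faces of the end posts with equal gaps (rounded down to the nearest mm) at the −x end and between each pair — any rounding remainder accumulates at the +x end.

B is a bench: a 1516×373 mm seat slab, 53 mm thick, top at z = 429 mm, on four 59×59 mm square legs flush with the seat corners and standing on z = 0.

The bench is against the bed frame's +x side, with their −y faces flush.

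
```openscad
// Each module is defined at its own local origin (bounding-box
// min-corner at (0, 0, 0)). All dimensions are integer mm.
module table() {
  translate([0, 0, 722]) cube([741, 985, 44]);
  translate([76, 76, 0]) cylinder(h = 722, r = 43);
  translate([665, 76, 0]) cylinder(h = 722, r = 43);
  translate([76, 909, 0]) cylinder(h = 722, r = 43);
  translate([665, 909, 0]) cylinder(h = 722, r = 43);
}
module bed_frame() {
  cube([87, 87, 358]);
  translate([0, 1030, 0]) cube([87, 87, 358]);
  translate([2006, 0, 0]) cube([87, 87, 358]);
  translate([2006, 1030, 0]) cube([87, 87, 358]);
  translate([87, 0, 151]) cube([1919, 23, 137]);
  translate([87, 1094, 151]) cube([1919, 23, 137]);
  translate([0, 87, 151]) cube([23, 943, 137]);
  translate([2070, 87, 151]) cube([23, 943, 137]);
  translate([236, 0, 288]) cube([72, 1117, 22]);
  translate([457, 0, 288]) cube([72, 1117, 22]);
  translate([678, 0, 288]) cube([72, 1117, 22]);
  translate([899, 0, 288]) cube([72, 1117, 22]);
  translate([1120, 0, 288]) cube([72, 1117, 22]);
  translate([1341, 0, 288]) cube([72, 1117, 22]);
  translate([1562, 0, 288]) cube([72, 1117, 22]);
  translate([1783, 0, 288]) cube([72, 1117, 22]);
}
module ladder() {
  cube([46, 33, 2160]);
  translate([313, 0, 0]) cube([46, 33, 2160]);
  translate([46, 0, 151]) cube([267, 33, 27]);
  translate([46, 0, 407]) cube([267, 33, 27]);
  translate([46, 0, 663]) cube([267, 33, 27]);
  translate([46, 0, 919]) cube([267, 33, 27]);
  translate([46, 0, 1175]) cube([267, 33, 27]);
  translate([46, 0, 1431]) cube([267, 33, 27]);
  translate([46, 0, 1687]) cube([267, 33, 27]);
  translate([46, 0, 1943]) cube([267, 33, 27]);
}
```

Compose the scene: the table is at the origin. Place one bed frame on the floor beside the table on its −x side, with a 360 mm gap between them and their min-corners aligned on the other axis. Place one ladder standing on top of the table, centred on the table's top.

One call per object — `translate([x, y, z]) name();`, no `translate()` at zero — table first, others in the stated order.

table();
translate([-2453, 0, 0]) bed_frame();
translate([191, 476, 766]) ladder();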